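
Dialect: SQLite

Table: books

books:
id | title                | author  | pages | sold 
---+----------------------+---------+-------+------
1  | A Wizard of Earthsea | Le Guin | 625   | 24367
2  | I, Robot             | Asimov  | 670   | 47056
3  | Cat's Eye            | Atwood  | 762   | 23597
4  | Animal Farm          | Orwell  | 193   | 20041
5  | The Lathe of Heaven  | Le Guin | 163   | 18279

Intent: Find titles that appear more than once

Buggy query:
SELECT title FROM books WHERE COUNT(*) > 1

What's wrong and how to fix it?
Bug: COUNT(*) is an aggregate and cannot be used in WHERE

Fix: Group first, then use HAVING for the count condition

Corrected query:
SELECT title FROM books GROUP BY title HAVING COUNT(*) > 1

Result:
(no rows)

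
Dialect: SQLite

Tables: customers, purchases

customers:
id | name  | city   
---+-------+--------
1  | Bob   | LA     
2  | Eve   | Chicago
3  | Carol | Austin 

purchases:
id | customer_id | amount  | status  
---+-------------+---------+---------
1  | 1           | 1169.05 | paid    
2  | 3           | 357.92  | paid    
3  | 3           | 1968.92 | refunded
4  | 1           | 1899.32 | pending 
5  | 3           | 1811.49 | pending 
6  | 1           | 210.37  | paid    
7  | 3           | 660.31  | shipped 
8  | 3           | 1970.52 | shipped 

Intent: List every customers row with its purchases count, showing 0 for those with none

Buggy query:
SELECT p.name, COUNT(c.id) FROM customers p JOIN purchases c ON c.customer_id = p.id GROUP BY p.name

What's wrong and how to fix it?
Bug: An inner join excludes parents with zero children

Fix: Switch to LEFT JOIN to retain unmatched parent rows

Corrected query:
SELECT p.name, COUNT(c.id) FROM customers p LEFT JOIN purchases c ON c.customer_id = p.id GROUP BY p.name

Result:
name  | COUNT(c.id)
------+------------
Bob   | 3          
Carol | 5          
Eve   | 0          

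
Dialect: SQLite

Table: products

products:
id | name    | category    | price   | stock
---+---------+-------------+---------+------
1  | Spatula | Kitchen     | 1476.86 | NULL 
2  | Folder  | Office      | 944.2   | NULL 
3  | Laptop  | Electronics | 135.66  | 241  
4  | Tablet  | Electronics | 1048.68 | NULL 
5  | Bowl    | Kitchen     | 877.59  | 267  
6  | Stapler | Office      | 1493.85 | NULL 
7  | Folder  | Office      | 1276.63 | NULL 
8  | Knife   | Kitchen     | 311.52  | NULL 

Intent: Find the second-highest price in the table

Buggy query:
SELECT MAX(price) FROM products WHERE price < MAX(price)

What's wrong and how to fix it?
Bug: MAX(price) on the right of the comparison is an aggregate-in-WHERE error

Fix: Compute the overall MAX in a subquery, then take MAX of rows below it

Corrected query:
SELECT MAX(price) FROM products WHERE price < (SELECT MAX(price) FROM products)

Result:
MAX(price)
----------
1476.86   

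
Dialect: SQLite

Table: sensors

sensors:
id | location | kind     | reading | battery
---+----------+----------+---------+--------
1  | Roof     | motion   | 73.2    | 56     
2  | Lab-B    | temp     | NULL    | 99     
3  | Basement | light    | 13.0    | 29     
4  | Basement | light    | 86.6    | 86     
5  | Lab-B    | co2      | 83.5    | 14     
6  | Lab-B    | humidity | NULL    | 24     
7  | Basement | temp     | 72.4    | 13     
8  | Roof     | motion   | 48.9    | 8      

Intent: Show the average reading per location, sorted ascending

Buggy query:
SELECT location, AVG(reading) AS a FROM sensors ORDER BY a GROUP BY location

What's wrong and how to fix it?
Bug: GROUP BY must precede ORDER BY

Fix: Move ORDER BY to the end, after GROUP BY

Corrected query:
SELECT location, AVG(reading) AS a FROM sensors GROUP BY location ORDER BY a

Result:
location | a        
---------+----------
Basement | 57.333333
Roof     | 61.05    
Lab-B    | 83.5     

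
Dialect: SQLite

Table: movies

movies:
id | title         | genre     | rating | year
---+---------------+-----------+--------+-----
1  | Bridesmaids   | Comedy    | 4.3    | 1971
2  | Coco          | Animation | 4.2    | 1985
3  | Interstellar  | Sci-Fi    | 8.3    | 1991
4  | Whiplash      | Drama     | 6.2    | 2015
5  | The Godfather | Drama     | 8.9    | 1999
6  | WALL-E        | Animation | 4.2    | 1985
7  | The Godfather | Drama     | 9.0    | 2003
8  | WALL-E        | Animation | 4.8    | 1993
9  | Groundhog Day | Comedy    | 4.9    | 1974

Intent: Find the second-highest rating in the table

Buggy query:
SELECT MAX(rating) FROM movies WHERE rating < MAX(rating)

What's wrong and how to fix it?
Bug: MAX(rating) on the right of the comparison is an aggregate-in-WHERE error

Fix: Put the inner MAX in a scalar subquery

Corrected query:
SELECT MAX(rating) FROM movies WHERE rating < (SELECT MAX(rating) FROM movies)

Result:
MAX(rating)
-----------
8.9        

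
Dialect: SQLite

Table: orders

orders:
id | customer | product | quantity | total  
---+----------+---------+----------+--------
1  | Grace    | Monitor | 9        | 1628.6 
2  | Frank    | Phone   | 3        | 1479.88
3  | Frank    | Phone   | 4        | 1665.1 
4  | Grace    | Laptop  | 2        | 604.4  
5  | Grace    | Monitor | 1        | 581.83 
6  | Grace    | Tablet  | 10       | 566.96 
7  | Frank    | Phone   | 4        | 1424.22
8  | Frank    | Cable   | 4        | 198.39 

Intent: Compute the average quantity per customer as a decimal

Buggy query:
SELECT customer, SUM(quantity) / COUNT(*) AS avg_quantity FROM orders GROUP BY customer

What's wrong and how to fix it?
Bug: SUM(quantity) and COUNT(*) are both integers; the division truncates the fractional part

Fix: Cast one side to REAL so the division keeps the fractional part

Corrected query:
SELECT customer, SUM(quantity) * 1.0 / COUNT(*) AS avg_quantity FROM orders GROUP BY customer

Result:
customer | avg_quantity
---------+-------------
Frank    | 3.75        
Grace    | 5.5         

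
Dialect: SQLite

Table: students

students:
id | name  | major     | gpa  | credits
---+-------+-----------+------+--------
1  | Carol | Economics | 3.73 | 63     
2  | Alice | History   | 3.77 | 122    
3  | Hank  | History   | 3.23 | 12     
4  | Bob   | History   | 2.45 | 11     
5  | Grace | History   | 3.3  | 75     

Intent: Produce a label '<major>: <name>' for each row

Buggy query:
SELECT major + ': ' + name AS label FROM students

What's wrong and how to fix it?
Bug: '+' is numeric addition; on text columns SQLite converts them to 0 instead of concatenating

Fix: Replace + with || to concatenate text

Corrected query:
SELECT major || ': ' || name AS label FROM students

Result:
label           
----------------
Economics: Carol
History: Alice  
History: Hank   
History: Bob    
History: Grace  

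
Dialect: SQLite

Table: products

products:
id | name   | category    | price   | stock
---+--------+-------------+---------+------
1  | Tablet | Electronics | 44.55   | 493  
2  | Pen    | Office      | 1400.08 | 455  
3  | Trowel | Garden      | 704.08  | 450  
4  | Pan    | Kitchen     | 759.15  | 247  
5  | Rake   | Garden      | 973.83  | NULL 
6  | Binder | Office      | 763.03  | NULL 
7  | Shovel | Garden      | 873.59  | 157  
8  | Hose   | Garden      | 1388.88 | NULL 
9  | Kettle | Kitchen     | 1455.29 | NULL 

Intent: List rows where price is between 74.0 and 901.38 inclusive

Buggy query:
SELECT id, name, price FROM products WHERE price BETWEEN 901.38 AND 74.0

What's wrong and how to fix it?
Bug: The bounds are reversed; BETWEEN a AND b requires a <= b to match anything

Fix: Write BETWEEN 74.0 AND 901.38

Corrected query:
SELECT id, name, price FROM products WHERE price BETWEEN 74.0 AND 901.38

Result:
id | name   | price 
---+--------+-------
3  | Trowel | 704.08
4  | Pan    | 759.15
6  | Binder | 763.03
7  | Shovel | 873.59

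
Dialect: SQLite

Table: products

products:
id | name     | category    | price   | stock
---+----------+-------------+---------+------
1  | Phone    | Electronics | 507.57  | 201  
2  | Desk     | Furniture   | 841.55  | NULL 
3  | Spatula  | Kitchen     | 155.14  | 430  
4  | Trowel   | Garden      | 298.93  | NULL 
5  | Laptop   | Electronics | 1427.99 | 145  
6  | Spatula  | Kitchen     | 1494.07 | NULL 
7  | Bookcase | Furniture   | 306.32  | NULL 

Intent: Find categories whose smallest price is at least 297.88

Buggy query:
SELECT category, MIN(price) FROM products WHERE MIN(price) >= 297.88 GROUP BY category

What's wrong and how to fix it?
Bug: Aggregates like MIN are computed per group after WHERE runs

Fix: Use HAVING for the per-group MIN condition

Corrected query:
SELECT category, MIN(price) FROM products GROUP BY category HAVING MIN(price) >= 297.88

Result:
category    | MIN(price)
------------+-----------
Electronics | 507.57    
Furniture   | 306.32    
Garden      | 298.93    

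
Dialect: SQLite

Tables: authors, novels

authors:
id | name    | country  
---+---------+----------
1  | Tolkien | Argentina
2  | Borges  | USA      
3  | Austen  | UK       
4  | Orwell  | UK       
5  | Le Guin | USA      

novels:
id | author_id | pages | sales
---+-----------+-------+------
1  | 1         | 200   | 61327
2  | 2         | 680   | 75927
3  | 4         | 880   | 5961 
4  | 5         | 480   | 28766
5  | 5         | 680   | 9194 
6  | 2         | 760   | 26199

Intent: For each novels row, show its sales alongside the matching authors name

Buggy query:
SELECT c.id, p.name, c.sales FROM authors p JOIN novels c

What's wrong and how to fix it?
Bug: JOIN with no ON clause produces a cartesian product; every novels row pairs with every authors row

Fix: Specify the join condition linking the foreign key to the parent id

Corrected query:
SELECT c.id, p.name, c.sales FROM authors p JOIN novels c ON c.author_id = p.id

Result:
id | name    | sales
---+---------+------
1  | Tolkien | 61327
2  | Borges  | 75927
3  | Orwell  | 5961 
4  | Le Guin | 28766
5  | Le Guin | 9194 
6  | Borges  | 26199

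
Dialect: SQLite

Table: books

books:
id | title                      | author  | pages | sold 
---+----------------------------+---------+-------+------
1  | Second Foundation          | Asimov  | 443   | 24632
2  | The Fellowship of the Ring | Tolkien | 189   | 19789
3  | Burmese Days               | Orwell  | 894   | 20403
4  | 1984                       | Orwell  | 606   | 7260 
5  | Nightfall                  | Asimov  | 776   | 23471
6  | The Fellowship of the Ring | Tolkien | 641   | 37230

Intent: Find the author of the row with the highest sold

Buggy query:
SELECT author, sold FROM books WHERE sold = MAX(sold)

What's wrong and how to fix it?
Bug: MAX(sold) is an aggregate and cannot be used directly in WHERE

Fix: Use a subquery: WHERE sold = (SELECT MAX(sold) FROM books)

Corrected query:
SELECT author, sold FROM books WHERE sold = (SELECT MAX(sold) FROM books)

Result:
author  | sold 
--------+------
Tolkien | 37230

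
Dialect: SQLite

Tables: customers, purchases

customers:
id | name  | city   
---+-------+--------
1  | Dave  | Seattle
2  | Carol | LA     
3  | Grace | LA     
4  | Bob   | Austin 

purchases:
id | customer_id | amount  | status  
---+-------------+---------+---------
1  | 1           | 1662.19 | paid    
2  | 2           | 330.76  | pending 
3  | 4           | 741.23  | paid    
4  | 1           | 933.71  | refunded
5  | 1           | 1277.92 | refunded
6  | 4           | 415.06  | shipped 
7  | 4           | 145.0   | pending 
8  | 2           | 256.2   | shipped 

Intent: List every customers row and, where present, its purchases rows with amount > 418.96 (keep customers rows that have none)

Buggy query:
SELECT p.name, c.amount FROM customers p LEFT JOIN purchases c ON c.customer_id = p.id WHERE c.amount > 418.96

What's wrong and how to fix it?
Bug: Filtering c.amount in WHERE discards the NULL rows produced by LEFT JOIN, turning it into an inner join

Fix: Move the right-table condition into the ON clause so unmatched parents are kept

Corrected query:
SELECT p.name, c.amount FROM customers p LEFT JOIN purchases c ON c.customer_id = p.id AND c.amount > 418.96

Result:
name  | amount 
------+--------
Dave  | 933.71 
Dave  | 1277.92
Dave  | 1662.19
Carol | NULL   
Grace | NULL   
Bob   | 741.23 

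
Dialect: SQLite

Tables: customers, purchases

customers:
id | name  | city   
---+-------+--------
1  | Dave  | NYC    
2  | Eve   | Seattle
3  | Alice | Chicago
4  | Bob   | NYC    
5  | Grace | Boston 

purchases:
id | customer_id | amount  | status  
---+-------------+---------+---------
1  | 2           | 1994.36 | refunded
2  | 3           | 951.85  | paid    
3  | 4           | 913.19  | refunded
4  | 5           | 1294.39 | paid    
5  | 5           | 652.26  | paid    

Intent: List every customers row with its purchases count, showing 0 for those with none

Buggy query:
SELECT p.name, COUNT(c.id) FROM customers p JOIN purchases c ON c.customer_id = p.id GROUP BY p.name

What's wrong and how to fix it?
Bug: INNER JOIN drops customers rows that have no matching purchases rows

Fix: Switch to LEFT JOIN to retain unmatched parent rows

Corrected query:
SELECT p.name, COUNT(c.id) FROM customers p LEFT JOIN purchases c ON c.customer_id = p.id GROUP BY p.name

Result:
name  | COUNT(c.id)
------+------------
Alice | 1          
Bob   | 1          
Dave  | 0          
Eve   | 1          
Grace | 2          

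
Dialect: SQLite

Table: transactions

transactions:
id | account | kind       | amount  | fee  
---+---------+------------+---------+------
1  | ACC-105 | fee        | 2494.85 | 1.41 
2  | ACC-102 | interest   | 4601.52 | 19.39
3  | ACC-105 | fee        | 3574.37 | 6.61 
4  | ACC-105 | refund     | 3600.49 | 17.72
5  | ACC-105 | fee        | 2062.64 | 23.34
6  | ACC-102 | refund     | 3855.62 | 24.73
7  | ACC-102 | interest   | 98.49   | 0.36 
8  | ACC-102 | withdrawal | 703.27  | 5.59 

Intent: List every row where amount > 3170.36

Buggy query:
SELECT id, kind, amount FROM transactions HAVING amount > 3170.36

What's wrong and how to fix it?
Bug: HAVING filters the output of aggregation, but this query has no GROUP BY and no aggregate functions, so SQLite rejects it (HAVING clause on a non-aggregate query); the condition here is per row

Fix: Use WHERE for row-level filtering

Corrected query:
SELECT id, kind, amount FROM transactions WHERE amount > 3170.36

Result:
id | kind     | amount 
---+----------+--------
2  | interest | 4601.52
3  | fee      | 3574.37
4  | refund   | 3600.49
6  | refund   | 3855.62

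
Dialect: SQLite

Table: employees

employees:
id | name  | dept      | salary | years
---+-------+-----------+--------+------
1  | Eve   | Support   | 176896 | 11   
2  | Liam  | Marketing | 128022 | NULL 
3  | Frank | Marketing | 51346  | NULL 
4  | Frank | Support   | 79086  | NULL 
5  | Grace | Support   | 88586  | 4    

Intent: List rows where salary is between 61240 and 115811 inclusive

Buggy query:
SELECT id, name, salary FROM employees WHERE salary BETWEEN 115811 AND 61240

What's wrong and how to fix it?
Bug: The bounds are reversed; BETWEEN a AND b requires a <= b to match anything

Fix: Write BETWEEN 61240 AND 115811

Corrected query:
SELECT id, name, salary FROM employees WHERE salary BETWEEN 61240 AND 115811

Result:
id | name  | salary
---+-------+-------
4  | Frank | 79086 
5  | Grace | 88586 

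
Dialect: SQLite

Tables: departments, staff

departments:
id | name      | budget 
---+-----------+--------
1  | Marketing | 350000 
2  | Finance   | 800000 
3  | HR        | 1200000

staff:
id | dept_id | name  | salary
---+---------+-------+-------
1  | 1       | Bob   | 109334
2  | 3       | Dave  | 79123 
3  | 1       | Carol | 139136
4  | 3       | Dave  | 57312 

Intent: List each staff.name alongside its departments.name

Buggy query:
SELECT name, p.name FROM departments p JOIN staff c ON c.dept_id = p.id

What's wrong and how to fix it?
Bug: Both tables have a 'name' column; the unqualified reference is ambiguous

Fix: Prefix ambiguous columns with the table alias

Corrected query:
SELECT c.name, p.name FROM departments p JOIN staff c ON c.dept_id = p.id

Result:
name  | name     
------+----------
Bob   | Marketing
Dave  | HR       
Carol | Marketing
Dave  | HR       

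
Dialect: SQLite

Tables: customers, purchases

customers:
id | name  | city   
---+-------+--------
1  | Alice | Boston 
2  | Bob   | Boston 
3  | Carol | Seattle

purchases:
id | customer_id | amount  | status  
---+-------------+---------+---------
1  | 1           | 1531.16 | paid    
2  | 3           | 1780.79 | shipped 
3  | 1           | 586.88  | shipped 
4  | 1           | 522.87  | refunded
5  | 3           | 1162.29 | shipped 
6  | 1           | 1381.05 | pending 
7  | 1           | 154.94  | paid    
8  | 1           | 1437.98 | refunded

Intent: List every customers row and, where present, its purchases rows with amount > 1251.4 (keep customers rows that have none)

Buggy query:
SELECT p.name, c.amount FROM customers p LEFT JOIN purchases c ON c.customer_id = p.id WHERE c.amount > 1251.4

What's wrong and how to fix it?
Bug: Filtering c.amount in WHERE discards the NULL rows produced by LEFT JOIN, turning it into an inner join

Fix: Put 'c.amount > 1251.4' in the JOIN's ON clause instead of WHERE

Corrected query:
SELECT p.name, c.amount FROM customers p LEFT JOIN purchases c ON c.customer_id = p.id AND c.amount > 1251.4

Result:
name  | amount 
------+--------
Alice | 1381.05
Alice | 1437.98
Alice | 1531.16
Bob   | NULL   
Carol | 1780.79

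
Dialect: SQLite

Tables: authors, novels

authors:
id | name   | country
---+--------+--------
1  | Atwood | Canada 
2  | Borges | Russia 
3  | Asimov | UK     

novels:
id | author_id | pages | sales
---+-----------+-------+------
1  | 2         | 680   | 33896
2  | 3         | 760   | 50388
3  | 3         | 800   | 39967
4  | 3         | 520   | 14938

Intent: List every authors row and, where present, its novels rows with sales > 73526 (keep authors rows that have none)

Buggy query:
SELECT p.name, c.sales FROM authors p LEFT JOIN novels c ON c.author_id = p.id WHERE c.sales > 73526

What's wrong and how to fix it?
Bug: Filtering c.sales in WHERE discards the NULL rows produced by LEFT JOIN, turning it into an inner join

Fix: Put 'c.sales > 73526' in the JOIN's ON clause instead of WHERE

Corrected query:
SELECT p.name, c.sales FROM authors p LEFT JOIN novels c ON c.author_id = p.id AND c.sales > 73526

Result:
name   | sales
-------+------
Atwood | NULL 
Borges | NULL 
Asimov | NULL 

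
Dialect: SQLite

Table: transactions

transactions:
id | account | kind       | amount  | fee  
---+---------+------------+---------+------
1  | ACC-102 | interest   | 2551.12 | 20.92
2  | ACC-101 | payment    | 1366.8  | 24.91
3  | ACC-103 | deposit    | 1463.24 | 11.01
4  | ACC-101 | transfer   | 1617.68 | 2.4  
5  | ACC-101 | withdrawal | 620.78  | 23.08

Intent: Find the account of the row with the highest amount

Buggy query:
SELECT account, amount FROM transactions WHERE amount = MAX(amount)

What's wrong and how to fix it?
Bug: MAX(amount) is an aggregate and cannot be used directly in WHERE

Fix: Use a subquery: WHERE amount = (SELECT MAX(amount) FROM transactions)

Corrected query:
SELECT account, amount FROM transactions WHERE amount = (SELECT MAX(amount) FROM transactions)

Result:
account | amount 
--------+--------
ACC-102 | 2551.12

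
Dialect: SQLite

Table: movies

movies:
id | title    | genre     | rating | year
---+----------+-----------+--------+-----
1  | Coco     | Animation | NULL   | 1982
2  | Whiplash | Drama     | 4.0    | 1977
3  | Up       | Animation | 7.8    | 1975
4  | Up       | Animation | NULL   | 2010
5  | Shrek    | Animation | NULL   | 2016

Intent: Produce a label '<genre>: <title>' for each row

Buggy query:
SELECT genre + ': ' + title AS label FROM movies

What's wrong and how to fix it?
Bug: '+' is numeric addition; on text columns SQLite converts them to 0 instead of concatenating

Fix: Use the || operator for string concatenation

Corrected query:
SELECT genre || ': ' || title AS label FROM movies

Result:
label           
----------------
Animation: Coco 
Drama: Whiplash 
Animation: Up   
Animation: Up   
Animation: Shrek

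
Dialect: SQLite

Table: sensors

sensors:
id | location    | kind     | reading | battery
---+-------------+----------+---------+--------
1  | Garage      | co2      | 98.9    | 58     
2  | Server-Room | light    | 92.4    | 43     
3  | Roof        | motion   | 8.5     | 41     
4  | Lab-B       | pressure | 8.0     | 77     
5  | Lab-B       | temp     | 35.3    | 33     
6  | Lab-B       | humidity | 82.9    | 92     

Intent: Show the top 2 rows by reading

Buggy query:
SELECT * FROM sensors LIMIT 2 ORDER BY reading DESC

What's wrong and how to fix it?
Bug: ORDER BY cannot follow LIMIT; LIMIT is the final clause

Fix: Sort with ORDER BY, then apply LIMIT

Corrected query:
SELECT * FROM sensors ORDER BY reading DESC LIMIT 2

Result:
id | location    | kind  | reading | battery
---+-------------+-------+---------+--------
1  | Garage      | co2   | 98.9    | 58     
2  | Server-Room | light | 92.4    | 43     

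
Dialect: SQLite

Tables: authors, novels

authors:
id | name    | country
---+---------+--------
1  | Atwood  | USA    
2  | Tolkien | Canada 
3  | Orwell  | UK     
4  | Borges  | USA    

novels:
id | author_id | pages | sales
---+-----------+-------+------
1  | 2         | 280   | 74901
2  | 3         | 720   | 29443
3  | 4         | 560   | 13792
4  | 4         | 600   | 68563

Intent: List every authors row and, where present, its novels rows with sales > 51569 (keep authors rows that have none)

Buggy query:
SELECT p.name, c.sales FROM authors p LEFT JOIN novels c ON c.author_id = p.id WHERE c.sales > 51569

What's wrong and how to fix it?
Bug: Filtering c.sales in WHERE discards the NULL rows produced by LEFT JOIN, turning it into an inner join

Fix: Put 'c.sales > 51569' in the JOIN's ON clause instead of WHERE

Corrected query:
SELECT p.name, c.sales FROM authors p LEFT JOIN novels c ON c.author_id = p.id AND c.sales > 51569

Result:
name    | sales
--------+------
Atwood  | NULL 
Tolkien | 74901
Orwell  | NULL 
Borges  | 68563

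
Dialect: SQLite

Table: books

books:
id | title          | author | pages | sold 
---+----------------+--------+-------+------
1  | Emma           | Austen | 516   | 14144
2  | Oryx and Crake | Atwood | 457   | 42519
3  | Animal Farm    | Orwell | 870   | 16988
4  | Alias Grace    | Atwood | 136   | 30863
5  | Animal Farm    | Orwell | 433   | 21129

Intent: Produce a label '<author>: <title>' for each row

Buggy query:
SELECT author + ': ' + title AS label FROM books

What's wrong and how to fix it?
Bug: '+' is numeric addition; on text columns SQLite converts them to 0 instead of concatenating

Fix: Use the || operator for string concatenation

Corrected query:
SELECT author || ': ' || title AS label FROM books

Result:
label                 
----------------------
Austen: Emma          
Atwood: Oryx and Crake
Orwell: Animal Farm   
Atwood: Alias Grace   
Orwell: Animal Farm   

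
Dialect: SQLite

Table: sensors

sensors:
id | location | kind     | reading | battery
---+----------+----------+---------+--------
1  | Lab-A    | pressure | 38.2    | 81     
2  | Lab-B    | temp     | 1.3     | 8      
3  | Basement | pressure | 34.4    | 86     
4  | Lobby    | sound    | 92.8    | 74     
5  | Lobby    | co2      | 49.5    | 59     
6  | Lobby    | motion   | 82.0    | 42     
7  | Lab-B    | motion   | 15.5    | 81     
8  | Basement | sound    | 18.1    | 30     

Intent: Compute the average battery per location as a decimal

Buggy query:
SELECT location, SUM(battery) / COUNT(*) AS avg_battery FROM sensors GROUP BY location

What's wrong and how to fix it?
Bug: SUM(battery) and COUNT(*) are both integers; the division truncates the fractional part

Fix: Multiply by 1.0 (or CAST to REAL) to force floating-point division

Corrected query:
SELECT location, SUM(battery) * 1.0 / COUNT(*) AS avg_battery FROM sensors GROUP BY location

Result:
location | avg_battery
---------+------------
Basement | 58         
Lab-A    | 81         
Lab-B    | 44.5       
Lobby    | 58.333333  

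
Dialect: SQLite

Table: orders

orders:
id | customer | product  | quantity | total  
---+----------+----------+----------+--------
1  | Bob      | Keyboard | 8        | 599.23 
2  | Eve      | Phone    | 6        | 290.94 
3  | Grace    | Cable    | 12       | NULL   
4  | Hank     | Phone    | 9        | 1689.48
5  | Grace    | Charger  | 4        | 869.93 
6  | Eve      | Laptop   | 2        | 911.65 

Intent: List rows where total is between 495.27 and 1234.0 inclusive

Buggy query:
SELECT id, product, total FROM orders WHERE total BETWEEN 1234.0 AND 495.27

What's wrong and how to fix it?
Bug: BETWEEN expects the lower bound first; with 1234.0 AND 495.27 the range is empty

Fix: Swap the bounds so the smaller value comes first

Corrected query:
SELECT id, product, total FROM orders WHERE total BETWEEN 495.27 AND 1234.0

Result:
id | product  | total 
---+----------+-------
1  | Keyboard | 599.23
5  | Charger  | 869.93
6  | Laptop   | 911.65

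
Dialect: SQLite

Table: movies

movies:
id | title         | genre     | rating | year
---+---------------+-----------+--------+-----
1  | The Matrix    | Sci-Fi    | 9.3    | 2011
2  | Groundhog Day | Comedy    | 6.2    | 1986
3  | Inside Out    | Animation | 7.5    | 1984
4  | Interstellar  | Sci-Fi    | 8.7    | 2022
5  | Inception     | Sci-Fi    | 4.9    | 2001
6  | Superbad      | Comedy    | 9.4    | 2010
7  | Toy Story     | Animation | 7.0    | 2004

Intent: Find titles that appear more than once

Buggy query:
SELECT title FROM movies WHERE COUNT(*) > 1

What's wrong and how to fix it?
Bug: WHERE can't reference COUNT(*); aggregates are computed after WHERE

Fix: Group first, then use HAVING for the count condition

Corrected query:
SELECT title FROM movies GROUP BY title HAVING COUNT(*) > 1

Result:
(no rows)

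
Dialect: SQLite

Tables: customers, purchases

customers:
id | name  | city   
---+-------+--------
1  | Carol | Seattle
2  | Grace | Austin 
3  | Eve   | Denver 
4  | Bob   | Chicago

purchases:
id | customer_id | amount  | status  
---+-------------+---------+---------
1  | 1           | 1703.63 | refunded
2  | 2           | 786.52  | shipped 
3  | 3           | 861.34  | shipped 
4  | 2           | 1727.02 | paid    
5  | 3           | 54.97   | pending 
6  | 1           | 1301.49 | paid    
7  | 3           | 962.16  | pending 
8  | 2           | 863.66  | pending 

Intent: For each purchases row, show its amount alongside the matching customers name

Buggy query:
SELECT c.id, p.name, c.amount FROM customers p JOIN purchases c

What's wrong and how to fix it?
Bug: Missing join condition: each purchases row is matched to all customers rows instead of just its own

Fix: Add ON c.customer_id = p.id to the JOIN

Corrected query:
SELECT c.id, p.name, c.amount FROM customers p JOIN purchases c ON c.customer_id = p.id

Result:
id | name  | amount 
---+-------+--------
1  | Carol | 1703.63
2  | Grace | 786.52 
3  | Eve   | 861.34 
4  | Grace | 1727.02
5  | Eve   | 54.97  
6  | Carol | 1301.49
7  | Eve   | 962.16 
8  | Grace | 863.66 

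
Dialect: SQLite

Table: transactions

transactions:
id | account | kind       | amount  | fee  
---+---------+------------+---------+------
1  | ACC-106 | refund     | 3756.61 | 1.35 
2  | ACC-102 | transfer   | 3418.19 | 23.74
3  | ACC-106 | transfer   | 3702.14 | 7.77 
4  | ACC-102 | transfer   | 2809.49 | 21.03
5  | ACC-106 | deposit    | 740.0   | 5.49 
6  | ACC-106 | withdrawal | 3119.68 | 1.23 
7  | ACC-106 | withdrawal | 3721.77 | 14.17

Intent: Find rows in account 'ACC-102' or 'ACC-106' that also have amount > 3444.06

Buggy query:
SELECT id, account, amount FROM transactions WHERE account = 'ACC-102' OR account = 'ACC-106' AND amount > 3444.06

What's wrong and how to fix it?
Bug: Without parentheses, AND is evaluated before OR, so the amount filter only applies to the 'ACC-106' branch

Fix: Group the OR with parentheses (or use IN), then AND the threshold

Corrected query:
SELECT id, account, amount FROM transactions WHERE (account = 'ACC-102' OR account = 'ACC-106') AND amount > 3444.06

Result:
id | account | amount 
---+---------+--------
1  | ACC-106 | 3756.61
3  | ACC-106 | 3702.14
7  | ACC-106 | 3721.77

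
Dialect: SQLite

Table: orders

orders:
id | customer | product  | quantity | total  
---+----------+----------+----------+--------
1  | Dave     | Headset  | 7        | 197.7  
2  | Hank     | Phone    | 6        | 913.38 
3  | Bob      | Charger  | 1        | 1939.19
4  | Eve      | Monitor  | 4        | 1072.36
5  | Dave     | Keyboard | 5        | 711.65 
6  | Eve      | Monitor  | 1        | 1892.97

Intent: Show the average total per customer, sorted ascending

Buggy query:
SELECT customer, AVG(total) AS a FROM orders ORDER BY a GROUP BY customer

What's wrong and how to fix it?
Bug: ORDER BY appears before GROUP BY; SQL clause order requires GROUP BY first

Fix: Move ORDER BY to the end, after GROUP BY

Corrected query:
SELECT customer, AVG(total) AS a FROM orders GROUP BY customer ORDER BY a

Result:
customer | a       
---------+---------
Dave     | 454.675 
Hank     | 913.38  
Eve      | 1482.665
Bob      | 1939.19 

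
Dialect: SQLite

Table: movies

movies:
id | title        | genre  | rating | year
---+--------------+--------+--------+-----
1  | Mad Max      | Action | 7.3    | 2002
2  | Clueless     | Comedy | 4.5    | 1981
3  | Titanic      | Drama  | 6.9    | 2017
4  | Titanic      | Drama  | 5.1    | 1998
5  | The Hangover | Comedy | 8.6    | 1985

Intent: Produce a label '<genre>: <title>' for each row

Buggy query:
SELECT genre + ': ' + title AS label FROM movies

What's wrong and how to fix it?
Bug: SQLite uses || for string concatenation; + coerces text to numbers (yielding 0)

Fix: Use the || operator for string concatenation

Corrected query:
SELECT genre || ': ' || title AS label FROM movies

Result:
label               
--------------------
Action: Mad Max     
Comedy: Clueless    
Drama: Titanic      
Drama: Titanic      
Comedy: The Hangover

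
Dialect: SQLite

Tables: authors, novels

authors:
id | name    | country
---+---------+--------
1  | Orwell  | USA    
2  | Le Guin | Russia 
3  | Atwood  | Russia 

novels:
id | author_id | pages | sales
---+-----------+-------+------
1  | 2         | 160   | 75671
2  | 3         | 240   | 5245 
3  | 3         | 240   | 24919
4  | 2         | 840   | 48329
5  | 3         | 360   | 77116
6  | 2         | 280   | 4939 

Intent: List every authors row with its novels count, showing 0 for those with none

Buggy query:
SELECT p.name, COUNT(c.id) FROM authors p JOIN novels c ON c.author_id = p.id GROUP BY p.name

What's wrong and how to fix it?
Bug: INNER JOIN drops authors rows that have no matching novels rows

Fix: Switch to LEFT JOIN to retain unmatched parent rows

Corrected query:
SELECT p.name, COUNT(c.id) FROM authors p LEFT JOIN novels c ON c.author_id = p.id GROUP BY p.name

Result:
name    | COUNT(c.id)
--------+------------
Atwood  | 3          
Le Guin | 3          
Orwell  | 0          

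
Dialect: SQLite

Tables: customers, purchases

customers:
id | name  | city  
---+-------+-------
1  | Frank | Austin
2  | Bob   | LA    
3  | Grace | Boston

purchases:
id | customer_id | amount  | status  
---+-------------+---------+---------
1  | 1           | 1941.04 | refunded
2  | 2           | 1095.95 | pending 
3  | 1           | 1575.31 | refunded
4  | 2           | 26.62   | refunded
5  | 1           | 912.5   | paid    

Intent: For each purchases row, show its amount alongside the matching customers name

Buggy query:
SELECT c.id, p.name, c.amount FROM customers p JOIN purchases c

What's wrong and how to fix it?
Bug: JOIN with no ON clause produces a cartesian product; every purchases row pairs with every customers row

Fix: Specify the join condition linking the foreign key to the parent id

Corrected query:
SELECT c.id, p.name, c.amount FROM customers p JOIN purchases c ON c.customer_id = p.id

Result:
id | name  | amount 
---+-------+--------
1  | Frank | 1941.04
2  | Bob   | 1095.95
3  | Frank | 1575.31
4  | Bob   | 26.62  
5  | Frank | 912.5  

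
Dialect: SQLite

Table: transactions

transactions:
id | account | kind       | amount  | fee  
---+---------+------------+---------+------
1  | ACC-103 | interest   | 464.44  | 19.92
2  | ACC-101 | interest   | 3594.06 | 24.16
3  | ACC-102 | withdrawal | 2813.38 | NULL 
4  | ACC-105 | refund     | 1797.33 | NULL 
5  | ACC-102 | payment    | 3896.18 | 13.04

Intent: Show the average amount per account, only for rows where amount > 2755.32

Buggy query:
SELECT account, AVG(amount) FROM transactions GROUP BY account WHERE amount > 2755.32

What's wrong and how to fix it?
Bug: WHERE cannot follow GROUP BY

Fix: Place WHERE between FROM and GROUP BY

Corrected query:
SELECT account, AVG(amount) FROM transactions WHERE amount > 2755.32 GROUP BY account

Result:
account | AVG(amount)
--------+------------
ACC-101 | 3594.06    
ACC-102 | 3354.78    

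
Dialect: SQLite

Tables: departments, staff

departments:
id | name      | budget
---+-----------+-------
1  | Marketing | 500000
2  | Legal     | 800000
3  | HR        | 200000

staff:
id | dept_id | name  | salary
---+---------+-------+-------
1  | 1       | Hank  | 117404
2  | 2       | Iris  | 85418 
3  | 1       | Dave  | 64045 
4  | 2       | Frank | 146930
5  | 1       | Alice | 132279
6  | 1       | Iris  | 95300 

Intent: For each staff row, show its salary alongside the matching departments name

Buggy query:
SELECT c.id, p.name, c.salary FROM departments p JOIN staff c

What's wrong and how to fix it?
Bug: Missing join condition: each staff row is matched to all departments rows instead of just its own

Fix: Specify the join condition linking the foreign key to the parent id

Corrected query:
SELECT c.id, p.name, c.salary FROM departments p JOIN staff c ON c.dept_id = p.id

Result:
id | name      | salary
---+-----------+-------
1  | Marketing | 117404
2  | Legal     | 85418 
3  | Marketing | 64045 
4  | Legal     | 146930
5  | Marketing | 132279
6  | Marketing | 95300 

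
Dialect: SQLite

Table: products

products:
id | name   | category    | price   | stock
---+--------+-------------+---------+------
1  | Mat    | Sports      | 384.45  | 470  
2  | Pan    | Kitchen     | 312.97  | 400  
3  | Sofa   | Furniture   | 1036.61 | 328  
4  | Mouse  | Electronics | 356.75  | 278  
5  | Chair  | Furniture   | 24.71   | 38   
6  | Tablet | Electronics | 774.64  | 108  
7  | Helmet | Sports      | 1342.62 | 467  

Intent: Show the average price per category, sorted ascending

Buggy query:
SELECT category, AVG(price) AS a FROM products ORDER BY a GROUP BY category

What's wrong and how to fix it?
Bug: ORDER BY appears before GROUP BY; SQL clause order requires GROUP BY first

Fix: Move ORDER BY to the end, after GROUP BY

Corrected query:
SELECT category, AVG(price) AS a FROM products GROUP BY category ORDER BY a

Result:
category    | a      
------------+--------
Kitchen     | 312.97 
Furniture   | 530.66 
Electronics | 565.695
Sports      | 863.535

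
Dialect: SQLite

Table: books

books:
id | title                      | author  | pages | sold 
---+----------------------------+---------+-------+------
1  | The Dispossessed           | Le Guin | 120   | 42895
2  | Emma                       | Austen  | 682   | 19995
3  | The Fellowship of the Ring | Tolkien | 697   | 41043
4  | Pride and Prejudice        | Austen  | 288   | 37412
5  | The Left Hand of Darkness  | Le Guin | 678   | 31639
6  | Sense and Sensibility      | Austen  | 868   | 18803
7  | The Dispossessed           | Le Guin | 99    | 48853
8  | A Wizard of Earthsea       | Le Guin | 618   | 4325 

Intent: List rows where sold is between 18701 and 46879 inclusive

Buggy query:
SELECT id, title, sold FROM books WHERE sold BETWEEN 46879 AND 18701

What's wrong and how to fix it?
Bug: The bounds are reversed; BETWEEN a AND b requires a <= b to match anything

Fix: Swap the bounds so the smaller value comes first

Corrected query:
SELECT id, title, sold FROM books WHERE sold BETWEEN 18701 AND 46879

Result:
id | title                      | sold 
---+----------------------------+------
1  | The Dispossessed           | 42895
2  | Emma                       | 19995
3  | The Fellowship of the Ring | 41043
4  | Pride and Prejudice        | 37412
5  | The Left Hand of Darkness  | 31639
6  | Sense and Sensibility      | 18803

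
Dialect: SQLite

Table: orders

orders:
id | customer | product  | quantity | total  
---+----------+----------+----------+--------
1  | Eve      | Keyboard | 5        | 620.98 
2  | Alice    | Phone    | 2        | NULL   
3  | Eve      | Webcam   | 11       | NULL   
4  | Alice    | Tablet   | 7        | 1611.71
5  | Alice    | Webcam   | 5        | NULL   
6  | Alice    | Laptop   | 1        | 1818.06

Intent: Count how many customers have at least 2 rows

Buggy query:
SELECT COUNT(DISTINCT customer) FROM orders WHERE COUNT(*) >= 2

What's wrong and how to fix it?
Bug: COUNT(*) cannot appear in WHERE; the per-group count doesn't exist yet

Fix: Use a subquery that GROUPs and filters with HAVING, then count its rows

Corrected query:
SELECT COUNT(*) FROM (SELECT customer FROM orders GROUP BY customer HAVING COUNT(*) >= 2)

Result:
COUNT(*)
--------
2       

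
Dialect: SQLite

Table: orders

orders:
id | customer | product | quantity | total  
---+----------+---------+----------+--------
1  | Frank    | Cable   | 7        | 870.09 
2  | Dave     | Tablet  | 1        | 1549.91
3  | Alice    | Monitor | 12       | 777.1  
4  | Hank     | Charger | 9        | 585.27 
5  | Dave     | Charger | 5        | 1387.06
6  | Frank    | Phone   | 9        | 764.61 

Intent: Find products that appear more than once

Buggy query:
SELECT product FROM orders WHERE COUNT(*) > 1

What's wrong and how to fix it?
Bug: COUNT(*) is an aggregate and cannot be used in WHERE

Fix: Group first, then use HAVING for the count condition

Corrected query:
SELECT product FROM orders GROUP BY product HAVING COUNT(*) > 1

Result:
product
-------
Charger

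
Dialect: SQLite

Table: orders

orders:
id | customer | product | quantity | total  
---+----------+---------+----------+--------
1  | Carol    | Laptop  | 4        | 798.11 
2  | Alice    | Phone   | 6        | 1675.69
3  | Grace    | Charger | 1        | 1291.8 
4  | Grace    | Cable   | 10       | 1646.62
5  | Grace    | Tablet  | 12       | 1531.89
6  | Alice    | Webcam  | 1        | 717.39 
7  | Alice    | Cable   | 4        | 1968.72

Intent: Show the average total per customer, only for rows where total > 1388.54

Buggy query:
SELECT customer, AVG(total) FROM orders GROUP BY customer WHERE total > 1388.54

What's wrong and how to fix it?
Bug: Row-level WHERE must come before GROUP BY in the clause order

Fix: Move the WHERE clause before GROUP BY

Corrected query:
SELECT customer, AVG(total) FROM orders WHERE total > 1388.54 GROUP BY customer

Result:
customer | AVG(total)
---------+-----------
Alice    | 1822.205  
Grace    | 1589.255  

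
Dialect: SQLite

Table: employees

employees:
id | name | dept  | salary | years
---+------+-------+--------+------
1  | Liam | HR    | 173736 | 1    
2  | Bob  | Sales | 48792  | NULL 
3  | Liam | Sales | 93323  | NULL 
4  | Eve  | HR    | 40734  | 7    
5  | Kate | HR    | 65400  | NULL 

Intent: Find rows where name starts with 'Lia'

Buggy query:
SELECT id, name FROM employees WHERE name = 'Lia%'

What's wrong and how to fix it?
Bug: '=' compares the literal string including the % character; pattern matching needs LIKE

Fix: Replace '=' with LIKE so 'Lia%' is treated as a pattern

Corrected query:
SELECT id, name FROM employees WHERE name LIKE 'Lia%'

Result:
id | name
---+-----
1  | Liam
3  | Liam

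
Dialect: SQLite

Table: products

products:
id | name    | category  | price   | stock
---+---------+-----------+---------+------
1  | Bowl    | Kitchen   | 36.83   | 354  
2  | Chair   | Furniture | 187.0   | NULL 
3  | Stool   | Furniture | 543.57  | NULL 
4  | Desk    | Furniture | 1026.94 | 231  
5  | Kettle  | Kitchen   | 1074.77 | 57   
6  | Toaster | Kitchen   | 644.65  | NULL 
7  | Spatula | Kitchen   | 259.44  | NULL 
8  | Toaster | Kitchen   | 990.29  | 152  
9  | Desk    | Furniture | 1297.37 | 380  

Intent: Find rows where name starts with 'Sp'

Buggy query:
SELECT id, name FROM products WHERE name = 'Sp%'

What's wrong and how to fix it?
Bug: Wildcards only work with LIKE; '=' treats '%' as a literal character

Fix: Use LIKE for wildcard pattern matching

Corrected query:
SELECT id, name FROM products WHERE name LIKE 'Sp%'

Result:
id | name   
---+--------
7  | Spatula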